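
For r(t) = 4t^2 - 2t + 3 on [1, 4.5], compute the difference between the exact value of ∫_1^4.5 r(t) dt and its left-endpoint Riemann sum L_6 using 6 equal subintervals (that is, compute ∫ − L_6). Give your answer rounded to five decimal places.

19.62269

Exact integral: ∫_1^4.5 r(t) dt ≈ 111.4166667.
L_6 ≈ 91.7939815.
Error ≈ 111.4166667 − 91.7939815 ≈ 19.62269.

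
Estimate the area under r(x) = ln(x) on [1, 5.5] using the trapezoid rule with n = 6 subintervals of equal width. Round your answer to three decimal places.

Δx = (5.5 − 1)/6 = 0.75.
r(1) ≈ 0.000, r(1.75) ≈ 0.560, r(2.5) ≈ 0.916, r(3.25) ≈ 1.179, r(4) ≈ 1.386, r(4.75) ≈ 1.558, r(5.5) ≈ 1.705.
T_6 = (Δx/2)·[r(x_0) + 2r(x_1) + ... + 2r(x_{5}) + r(x_6)].
Sum ≈ 4.839.

4.839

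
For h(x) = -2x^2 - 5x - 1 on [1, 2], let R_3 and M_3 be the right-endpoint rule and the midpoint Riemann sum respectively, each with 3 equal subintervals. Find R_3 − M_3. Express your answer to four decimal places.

R_3 ≈ -15.037037.
M_3 ≈ -13.148148.
R_3 − M_3 ≈ -1.8889.

-1.8889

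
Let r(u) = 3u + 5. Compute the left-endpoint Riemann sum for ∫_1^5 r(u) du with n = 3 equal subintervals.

Δu = (5 − 1)/3 = 4/3.
Left endpoints: 1, 7/3, 11/3.
r(1) = 8, r(7/3) = 12, r(11/3) = 16.
Sum = Δu · [r(1) + r(7/3) + r(11/3)].
Sum = 48.

48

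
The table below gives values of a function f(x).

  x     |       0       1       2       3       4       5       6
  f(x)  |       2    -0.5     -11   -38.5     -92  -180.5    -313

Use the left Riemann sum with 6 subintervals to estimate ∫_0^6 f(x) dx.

Δx = 1.
Sum = 1·[2 + (-0.5) + (-11) + (-38.5) + (-92) + (-180.5)] = -320.5.

-320.5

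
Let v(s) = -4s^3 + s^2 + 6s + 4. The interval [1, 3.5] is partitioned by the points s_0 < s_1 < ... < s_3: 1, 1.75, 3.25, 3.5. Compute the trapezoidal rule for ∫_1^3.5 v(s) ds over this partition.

Subinterval widths: 0.75, 1.5, 0.25.
v(1) = 7, v(1.75) = -3.875, v(3.25) = -103.25, v(3.5) = -134.25.
On each subinterval the trapezoid contributes (Δs_i/2)·[v(s_{i-1}) + v(s_i)].
Sum = -108.859375.

-108.859375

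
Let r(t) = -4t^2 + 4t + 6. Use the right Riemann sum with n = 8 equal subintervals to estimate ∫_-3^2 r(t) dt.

-15.46875

Δt = (2 − (-3))/8 = 0.625.
Right endpoints: -2.375, -1.75, -1.125, -0.5, 0.125, 0.75, 1.375, 2.
r(-2.375) = -26.0625, r(-1.75) = -13.25, r(-1.125) = -3.5625, r(-0.5) = 3, r(0.125) = 6.4375, r(0.75) = 6.75, r(1.375) = 3.9375, r(2) = -2.
Sum = Δt · [r(-2.375) + r(-1.75) + r(-1.125) + ...].
Sum = -15.46875.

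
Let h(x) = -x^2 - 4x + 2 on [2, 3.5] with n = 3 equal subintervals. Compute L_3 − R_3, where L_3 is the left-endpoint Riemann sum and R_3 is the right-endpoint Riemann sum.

L_3 = -21.625.
R_3 = -28.75.
L_3 − R_3 = 7.125.

7.125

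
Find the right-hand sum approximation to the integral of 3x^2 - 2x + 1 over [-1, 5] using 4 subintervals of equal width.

Δx = (5 − (-1))/4 = 1.5.
Right endpoints: 0.5, 2, 3.5, 5.
f(0.5) = 0.75, f(2) = 9, f(3.5) = 30.75, f(5) = 66.
Sum = Δx · [f(0.5) + f(2) + f(3.5) + f(5)].
Sum = 159.75.

159.75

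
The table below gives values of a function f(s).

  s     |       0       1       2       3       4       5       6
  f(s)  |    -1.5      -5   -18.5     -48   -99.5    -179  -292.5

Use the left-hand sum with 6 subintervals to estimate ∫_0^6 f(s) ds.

Δs = 1.
Sum = 1·[(-1.5) + (-5) + (-18.5) + (-48) + (-99.5) + (-179)] = -351.5.

-351.5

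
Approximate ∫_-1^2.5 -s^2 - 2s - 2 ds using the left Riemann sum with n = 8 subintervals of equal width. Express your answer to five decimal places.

Δs = (2.5 − (-1))/8 = 0.4375.
Left endpoints: -1, -0.5625, -0.125, 0.3125, 0.75, 1.1875, 1.625, 2.0625.
f(-1) = -1, f(-0.5625) = -1.19140625, f(-0.125) = -1.765625, f(0.3125) = -2.72265625, f(0.75) = -4.0625, f(1.1875) = -5.78515625, f(1.625) = -7.890625, f(2.0625) = -10.37890625.
Sum = Δs · [f(-1) + f(-0.5625) + f(-0.125) + ...].
Sum ≈ -15.22363.

-15.22363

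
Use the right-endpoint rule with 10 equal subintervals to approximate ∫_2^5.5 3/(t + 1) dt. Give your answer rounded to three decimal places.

Δt = (5.5 − 2)/10 = 0.35.
Right endpoints: 2.35, 2.7, 3.05, 3.4, 3.75, 4.1, 4.45, 4.8, 5.15, 5.5.
f(2.35) = 60/67, f(2.7) = 30/37, f(3.05) = 20/27, f(3.4) = 15/22, f(3.75) = 12/19, f(4.1) = 10/17, f(4.45) = 60/109, f(4.8) = 15/29, f(5.15) = 20/41, f(5.5) = 6/13.
Sum = Δt · [f(2.35) + f(2.7) + f(3.05) + ...].
Sum ≈ 2.228.

2.228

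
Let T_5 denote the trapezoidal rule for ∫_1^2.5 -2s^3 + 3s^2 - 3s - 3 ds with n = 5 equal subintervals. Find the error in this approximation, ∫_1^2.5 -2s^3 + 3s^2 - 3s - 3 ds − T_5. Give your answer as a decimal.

Exact integral: ∫_1^2.5 f(s) ds = -16.78125.
T_5 = -16.95.
Error = -16.78125 − (-16.95) = 0.16875.

0.16875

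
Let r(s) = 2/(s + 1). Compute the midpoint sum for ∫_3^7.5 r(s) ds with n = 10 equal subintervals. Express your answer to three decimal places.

Δs = (7.5 − 3)/10 = 0.45.
Midpoints: 3.225, 3.675, 4.125, 4.575, 5.025, 5.475, 5.925, 6.375, 6.825, 7.275.
r(3.225) = 80/169, r(3.675) = 80/187, r(4.125) = 16/41, r(4.575) = 80/223, r(5.025) = 80/241, r(5.475) = 80/259, r(5.925) = 80/277, r(6.375) = 16/59, r(6.825) = 80/313, r(7.275) = 80/331.
Sum = Δs · [r(3.225) + r(3.675) + r(4.125) + ...].
Sum ≈ 1.507.

1.507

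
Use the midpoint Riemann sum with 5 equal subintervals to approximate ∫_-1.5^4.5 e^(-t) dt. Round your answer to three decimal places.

4.213

Δt = (4.5 − (-1.5))/5 = 1.2.
Midpoints: -0.9, 0.3, 1.5, 2.7, 3.9.
f(-0.9) ≈ 2.460, f(0.3) ≈ 0.741, f(1.5) ≈ 0.223, f(2.7) ≈ 0.067, f(3.9) ≈ 0.020.
Sum = Δt · [f(-0.9) + f(0.3) + f(1.5) + f(2.7) + f(3.9)].
Sum ≈ 4.213.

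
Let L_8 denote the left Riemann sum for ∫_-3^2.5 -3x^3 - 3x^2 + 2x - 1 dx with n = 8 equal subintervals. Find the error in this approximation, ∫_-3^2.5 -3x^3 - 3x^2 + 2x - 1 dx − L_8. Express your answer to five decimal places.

-37.01489

Exact integral: ∫_-3^2.5 f(x) dx = -19.421875.
L_8 ≈ 17.5930176.
Error ≈ -19.421875 − 17.5930176 ≈ -37.01489.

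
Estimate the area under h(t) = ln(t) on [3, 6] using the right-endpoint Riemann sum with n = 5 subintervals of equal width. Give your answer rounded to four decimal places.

Δt = (6 − 3)/5 = 0.6.
Right endpoints: 3.6, 4.2, 4.8, 5.4, 6.
h(3.6) ≈ 1.2809, h(4.2) ≈ 1.4351, h(4.8) ≈ 1.5686, h(5.4) ≈ 1.6864, h(6) ≈ 1.7918.
Sum = Δt · [h(3.6) + h(4.2) + h(4.8) + h(5.4) + h(6)].
Sum ≈ 4.6577.

4.6577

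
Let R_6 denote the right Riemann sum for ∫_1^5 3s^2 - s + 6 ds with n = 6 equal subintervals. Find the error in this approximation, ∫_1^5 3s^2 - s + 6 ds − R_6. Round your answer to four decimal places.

-23.5556

Exact integral: ∫_1^5 f(s) ds = 136.
R_6 ≈ 159.555556.
Error ≈ 136 − 159.555556 ≈ -23.5556.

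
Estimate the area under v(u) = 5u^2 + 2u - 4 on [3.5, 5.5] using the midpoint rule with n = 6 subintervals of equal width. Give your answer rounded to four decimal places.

Δu = (5.5 − 3.5)/6 = 1/3.
Midpoints: 11/3, 4, 13/3, 14/3, 5, 16/3.
v(11/3) = 635/9, v(4) = 84, v(13/3) = 887/9, v(14/3) = 1028/9, v(5) = 131, v(16/3) = 1340/9.
Sum = Δu · [v(11/3) + v(4) + v(13/3) + ...].
Sum ≈ 215.7407.

215.7407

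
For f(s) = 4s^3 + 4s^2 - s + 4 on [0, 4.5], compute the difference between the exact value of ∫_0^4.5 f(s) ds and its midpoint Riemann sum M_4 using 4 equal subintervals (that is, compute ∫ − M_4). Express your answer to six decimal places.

Exact integral: ∫_0^4.5 f(s) ds = 539.4375.
M_4 ≈ 524.72460938.
Error ≈ 539.4375 − 524.72460938 ≈ 14.712891.

14.712891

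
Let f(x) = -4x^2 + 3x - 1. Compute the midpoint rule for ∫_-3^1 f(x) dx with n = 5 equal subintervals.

-52.48

Δx = (1 − (-3))/5 = 0.8.
Midpoints: -2.6, -1.8, -1, -0.2, 0.6.
f(-2.6) = -35.84, f(-1.8) = -19.36, f(-1) = -8, f(-0.2) = -1.76, f(0.6) = -0.64.
Sum = Δx · [f(-2.6) + f(-1.8) + f(-1) + f(-0.2) + f(0.6)].
Sum = -52.48.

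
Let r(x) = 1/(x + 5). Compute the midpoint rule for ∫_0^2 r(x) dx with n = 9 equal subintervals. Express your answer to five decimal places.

Δx = (2 − 0)/9 = 2/9.
Midpoints: 1/9, 1/3, 5/9, 7/9, 1, 11/9, 13/9, 5/3, 17/9.
r(1/9) = 9/46, r(1/3) = 0.1875, r(5/9) = 0.18, r(7/9) = 9/52, r(1) = 1/6, r(11/9) = 9/56, r(13/9) = 9/58, r(5/3) = 0.15, r(17/9) = 9/62.
Sum = Δx · [r(1/9) + r(1/3) + r(5/9) + ...].
Sum ≈ 0.33643.

0.33643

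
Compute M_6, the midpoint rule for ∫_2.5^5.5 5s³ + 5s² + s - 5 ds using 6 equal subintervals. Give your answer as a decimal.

Δs = (5.5 − 2.5)/6 = 0.5.
Midpoints: 2.75, 3.25, 3.75, 4.25, 4.75, 5.25.
f(2.75) = 139.546875, f(3.25) = 222.703125, f(3.75) = 332.734375, f(4.25) = 473.390625, f(4.75) = 648.421875, f(5.25) = 861.578125.
Sum = Δs · [f(2.75) + f(3.25) + f(3.75) + ...].
Sum = 1339.1875.

1339.1875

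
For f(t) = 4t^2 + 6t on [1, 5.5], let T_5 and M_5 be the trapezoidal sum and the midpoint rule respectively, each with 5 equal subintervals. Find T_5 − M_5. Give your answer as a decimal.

3.645

T_5 = 310.68.
M_5 = 307.035.
T_5 − M_5 = 3.645.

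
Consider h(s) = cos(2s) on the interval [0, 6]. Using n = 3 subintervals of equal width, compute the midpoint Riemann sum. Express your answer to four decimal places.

Δs = (6 − 0)/3 = 2.
Midpoints: 1, 3, 5.
h(1) ≈ -0.4161, h(3) ≈ 0.9602, h(5) ≈ -0.8391.
Sum = Δs · [h(1) + h(3) + h(5)].
Sum ≈ -0.5901.

-0.5901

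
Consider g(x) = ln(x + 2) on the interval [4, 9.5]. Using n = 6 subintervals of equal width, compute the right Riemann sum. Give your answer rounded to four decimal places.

Δx = (9.5 − 4)/6 = 11/12.
Right endpoints: 59/12, 35/6, 6.75, 23/3, 103/12, 9.5.
g(59/12) ≈ 1.9339, g(35/6) ≈ 2.0584, g(6.75) ≈ 2.1691, g(23/3) ≈ 2.2687, g(103/12) ≈ 2.3593, g(9.5) ≈ 2.4423.
Sum = Δx · [g(59/12) + g(35/6) + g(6.75) + ...].
Sum ≈ 12.1290.

12.1290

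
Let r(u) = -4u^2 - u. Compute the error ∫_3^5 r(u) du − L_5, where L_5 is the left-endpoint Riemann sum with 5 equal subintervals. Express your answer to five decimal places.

-12.98667

Exact integral: ∫_3^5 r(u) du ≈ -138.6666667.
L_5 = -125.68.
Error ≈ -138.6666667 − (-125.68) ≈ -12.98667.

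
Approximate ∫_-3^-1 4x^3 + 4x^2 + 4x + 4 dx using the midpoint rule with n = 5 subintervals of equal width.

-52.8

Δx = (-1 − (-3))/5 = 0.4.
Midpoints: -2.8, -2.4, -2, -1.6, -1.2.
f(-2.8) = -63.648, f(-2.4) = -37.856, f(-2) = -20, f(-1.6) = -8.544, f(-1.2) = -1.952.
Sum = Δx · [f(-2.8) + f(-2.4) + f(-2) + f(-1.6) + f(-1.2)].
Sum = -52.8.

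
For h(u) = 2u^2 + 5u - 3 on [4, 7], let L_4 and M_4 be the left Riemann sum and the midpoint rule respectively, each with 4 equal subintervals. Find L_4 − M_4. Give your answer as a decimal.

L_4 = 229.6875.
M_4 = 259.21875.
L_4 − M_4 = -29.53125.

-29.53125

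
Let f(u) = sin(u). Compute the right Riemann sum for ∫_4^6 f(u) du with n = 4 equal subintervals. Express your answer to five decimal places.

Δu = (6 − 4)/4 = 0.5.
Right endpoints: 4.5, 5, 5.5, 6.
f(4.5) ≈ -0.97753, f(5) ≈ -0.95892, f(5.5) ≈ -0.70554, f(6) ≈ -0.27942.
Sum = Δu · [f(4.5) + f(5) + f(5.5) + f(6)].
Sum ≈ -1.46071.

-1.46071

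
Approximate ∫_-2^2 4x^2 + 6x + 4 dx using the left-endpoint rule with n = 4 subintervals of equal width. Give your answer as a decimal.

Δx = (2 − (-2))/4 = 1.
Left endpoints: -2, -1, 0, 1.
f(-2) = 8, f(-1) = 2, f(0) = 4, f(1) = 14.
Sum = Δx · [f(-2) + f(-1) + f(0) + f(1)].
Sum = 28.

28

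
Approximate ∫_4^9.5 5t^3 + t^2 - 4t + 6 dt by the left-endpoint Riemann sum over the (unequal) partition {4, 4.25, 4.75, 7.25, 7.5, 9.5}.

6407.48828125

Subinterval widths: 0.25, 0.5, 2.5, 0.25, 2.
Left endpoints: 4, 4.25, 4.75, 7.25, 7.5.
f(4) = 326, f(4.25) = 390.890625, f(4.75) = 545.421875, f(7.25) = 1934.953125, f(7.5) = 2141.625.
Sum = Σ Δt_i · f(t_i).
Sum = 6407.48828125.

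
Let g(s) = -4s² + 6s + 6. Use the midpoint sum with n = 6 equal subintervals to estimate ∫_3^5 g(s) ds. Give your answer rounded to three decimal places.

-70.593

Δs = (5 − 3)/6 = 1/3.
Midpoints: 19/6, 3.5, 23/6, 25/6, 4.5, 29/6.
g(19/6) = -136/9, g(3.5) = -22, g(23/6) = -268/9, g(25/6) = -346/9, g(4.5) = -48, g(29/6) = -526/9.
Sum = Δs · [g(19/6) + g(3.5) + g(23/6) + ...].
Sum ≈ -70.593.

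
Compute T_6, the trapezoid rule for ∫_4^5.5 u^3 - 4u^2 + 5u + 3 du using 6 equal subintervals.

68.55078125

Δu = (5.5 − 4)/6 = 0.25.
f(4) = 23, f(4.25) = 28.765625, f(4.5) = 35.625, f(4.75) = 43.671875, f(5) = 53, f(5.25) = 63.703125, f(5.5) = 75.875.
T_6 = (Δu/2)·[f(u_0) + 2f(u_1) + ... + 2f(u_{5}) + f(u_6)].
Sum = 68.55078125.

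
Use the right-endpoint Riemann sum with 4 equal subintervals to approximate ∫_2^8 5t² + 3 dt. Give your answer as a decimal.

Δt = (8 − 2)/4 = 1.5.
Right endpoints: 3.5, 5, 6.5, 8.
f(3.5) = 64.25, f(5) = 128, f(6.5) = 214.25, f(8) = 323.
Sum = Δt · [f(3.5) + f(5) + f(6.5) + f(8)].
Sum = 1094.25.

1094.25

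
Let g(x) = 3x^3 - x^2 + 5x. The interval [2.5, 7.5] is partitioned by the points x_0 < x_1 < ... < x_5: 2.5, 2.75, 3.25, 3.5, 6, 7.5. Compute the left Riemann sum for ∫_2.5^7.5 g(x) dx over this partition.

Subinterval widths: 0.25, 0.5, 0.25, 2.5, 1.5.
Left endpoints: 2.5, 2.75, 3.25, 3.5, 6.
g(2.5) = 53.125, g(2.75) = 68.578125, g(3.25) = 108.671875, g(3.5) = 133.875, g(6) = 642.
Sum = Σ Δx_i · g(x_i).
Sum = 1372.42578125.

1372.42578125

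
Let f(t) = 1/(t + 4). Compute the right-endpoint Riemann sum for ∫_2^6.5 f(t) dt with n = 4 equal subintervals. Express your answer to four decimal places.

Δt = (6.5 − 2)/4 = 1.125.
Right endpoints: 3.125, 4.25, 5.375, 6.5.
f(3.125) = 8/57, f(4.25) = 4/33, f(5.375) = 8/75, f(6.5) = 2/21.
Sum = Δt · [f(3.125) + f(4.25) + f(5.375) + f(6.5)].
Sum ≈ 0.5214.

0.5214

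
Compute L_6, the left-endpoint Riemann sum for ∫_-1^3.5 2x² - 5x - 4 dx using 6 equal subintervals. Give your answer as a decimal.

-16.03125

Δx = (3.5 − (-1))/6 = 0.75.
Left endpoints: -1, -0.25, 0.5, 1.25, 2, 2.75.
f(-1) = 3, f(-0.25) = -2.625, f(0.5) = -6, f(1.25) = -7.125, f(2) = -6, f(2.75) = -2.625.
Sum = Δx · [f(-1) + f(-0.25) + f(0.5) + ...].
Sum = -16.03125.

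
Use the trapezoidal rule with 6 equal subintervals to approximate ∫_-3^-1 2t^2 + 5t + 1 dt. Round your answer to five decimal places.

-0.59259

Δt = (-1 − (-3))/6 = 1/3.
f(-3) = 4, f(-8/3) = 17/9, f(-7/3) = 2/9, f(-2) = -1, f(-5/3) = -16/9, f(-4/3) = -19/9, f(-1) = -2.
T_6 = (Δt/2)·[f(t_0) + 2f(t_1) + ... + 2f(t_{5}) + f(t_6)].
Sum ≈ -0.59259.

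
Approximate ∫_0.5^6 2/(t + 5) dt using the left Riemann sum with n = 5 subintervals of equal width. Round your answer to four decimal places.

1.4913

Δt = (6 − 0.5)/5 = 1.1.
Left endpoints: 0.5, 1.6, 2.7, 3.8, 4.9.
f(0.5) = 4/11, f(1.6) = 10/33, f(2.7) = 20/77, f(3.8) = 5/22, f(4.9) = 20/99.
Sum = Δt · [f(0.5) + f(1.6) + f(2.7) + f(3.8) + f(4.9)].
Sum ≈ 1.4913.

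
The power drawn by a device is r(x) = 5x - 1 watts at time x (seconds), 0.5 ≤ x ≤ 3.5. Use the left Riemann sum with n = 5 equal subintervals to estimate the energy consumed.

Δx = (3.5 − 0.5)/5 = 0.6.
Left endpoints: 0.5, 1.1, 1.7, 2.3, 2.9.
r(0.5) = 1.5, r(1.1) = 4.5, r(1.7) = 7.5, r(2.3) = 10.5, r(2.9) = 13.5.
Sum = Δx · [r(0.5) + r(1.1) + r(1.7) + r(2.3) + r(2.9)].
Sum = 22.5.

22.5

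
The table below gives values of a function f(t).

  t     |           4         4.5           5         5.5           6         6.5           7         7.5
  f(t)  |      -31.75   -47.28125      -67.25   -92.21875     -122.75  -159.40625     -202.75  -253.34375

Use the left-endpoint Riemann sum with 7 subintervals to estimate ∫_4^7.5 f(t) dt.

Δt = 0.5.
Sum = 0.5·[(-31.75) + (-47.28125) + (-67.25) + (-92.21875) + (-122.75) + (-159.40625) + (-202.75)] = -361.703125.

-361.703125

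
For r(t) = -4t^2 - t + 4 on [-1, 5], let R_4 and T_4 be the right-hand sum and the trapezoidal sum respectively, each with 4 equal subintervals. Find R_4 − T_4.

-76.5

R_4 = -241.5.
T_4 = -165.
R_4 − T_4 = -76.5.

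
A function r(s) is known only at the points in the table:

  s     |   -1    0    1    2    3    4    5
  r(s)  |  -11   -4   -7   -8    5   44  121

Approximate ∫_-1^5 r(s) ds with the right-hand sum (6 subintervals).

Δs = 1.
Sum = 1·[(-4) + (-7) + (-8) + 5 + 44 + 121] = 151.

151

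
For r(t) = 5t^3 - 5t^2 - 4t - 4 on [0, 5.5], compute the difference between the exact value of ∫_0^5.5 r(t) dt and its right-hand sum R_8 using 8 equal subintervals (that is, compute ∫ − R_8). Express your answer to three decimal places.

-242.108

Exact integral: ∫_0^5.5 r(t) dt ≈ 784.03646.
R_8 ≈ 1026.14478.
Error ≈ 784.03646 − 1026.14478 ≈ -242.108.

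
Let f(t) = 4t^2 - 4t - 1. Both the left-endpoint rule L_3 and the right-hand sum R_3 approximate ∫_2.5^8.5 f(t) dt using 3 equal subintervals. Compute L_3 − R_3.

L_3 = 436.
R_3 = 916.
L_3 − R_3 = -480.

-480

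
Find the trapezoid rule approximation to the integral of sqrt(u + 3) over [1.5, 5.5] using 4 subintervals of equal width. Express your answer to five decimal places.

10.15173

Δu = (5.5 − 1.5)/4 = 1.
f(1.5) ≈ 2.12132, f(2.5) ≈ 2.34521, f(3.5) ≈ 2.54951, f(4.5) ≈ 2.73861, f(5.5) ≈ 2.91548.
T_4 = (Δu/2)·[f(u_0) + 2f(u_1) + 2f(u_2) + 2f(u_3) + f(u_4)].
Sum ≈ 10.15173.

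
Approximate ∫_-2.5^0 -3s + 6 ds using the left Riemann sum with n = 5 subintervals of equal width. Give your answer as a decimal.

26.25

Δs = (0 − (-2.5))/5 = 0.5.
Left endpoints: -2.5, -2, -1.5, -1, -0.5.
f(-2.5) = 13.5, f(-2) = 12, f(-1.5) = 10.5, f(-1) = 9, f(-0.5) = 7.5.
Sum = Δs · [f(-2.5) + f(-2) + f(-1.5) + f(-1) + f(-0.5)].
Sum = 26.25.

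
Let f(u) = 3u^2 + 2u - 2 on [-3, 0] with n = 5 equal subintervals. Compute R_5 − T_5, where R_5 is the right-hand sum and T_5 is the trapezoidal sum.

R_5 = 6.24.
T_5 = 12.54.
R_5 − T_5 = -6.3.

-6.3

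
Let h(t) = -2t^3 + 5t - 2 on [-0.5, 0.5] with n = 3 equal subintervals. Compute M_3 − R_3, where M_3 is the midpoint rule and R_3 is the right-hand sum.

M_3 = -2.
R_3 = -1.25.
M_3 − R_3 = -0.75.

-0.75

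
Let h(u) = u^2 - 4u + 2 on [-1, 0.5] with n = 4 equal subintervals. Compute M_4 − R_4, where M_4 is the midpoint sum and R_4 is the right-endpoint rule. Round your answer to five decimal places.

M_4 ≈ 4.8574219.
R_4 = 3.64453125.
M_4 − R_4 ≈ 1.21289.

1.21289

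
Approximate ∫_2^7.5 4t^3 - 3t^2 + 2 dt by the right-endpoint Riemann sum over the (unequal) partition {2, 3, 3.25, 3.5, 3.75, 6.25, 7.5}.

4241.15625

Subinterval widths: 1, 0.25, 0.25, 0.25, 2.5, 1.25.
Right endpoints: 3, 3.25, 3.5, 3.75, 6.25, 7.5.
f(3) = 83, f(3.25) = 107.625, f(3.5) = 136.75, f(3.75) = 170.75, f(6.25) = 861.375, f(7.5) = 1520.75.
Sum = Σ Δt_i · f(t_i).
Sum = 4241.15625.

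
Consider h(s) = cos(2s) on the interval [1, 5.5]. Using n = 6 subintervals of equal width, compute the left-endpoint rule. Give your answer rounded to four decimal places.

Δs = (5.5 − 1)/6 = 0.75.
Left endpoints: 1, 1.75, 2.5, 3.25, 4, 4.75.
h(1) ≈ -0.4161, h(1.75) ≈ -0.9365, h(2.5) ≈ 0.2837, h(3.25) ≈ 0.9766, h(4) ≈ -0.1455, h(4.75) ≈ -0.9972.
Sum = Δs · [h(1) + h(1.75) + h(2.5) + ...].
Sum ≈ -0.9263.

-0.9263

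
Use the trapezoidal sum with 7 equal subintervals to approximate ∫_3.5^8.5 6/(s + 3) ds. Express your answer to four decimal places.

Δs = (8.5 − 3.5)/7 = 5/7.
f(3.5) = 12/13, f(59/14) = 84/101, f(69/14) = 28/37, f(79/14) = 84/121, f(89/14) = 84/131, f(99/14) = 28/47, f(109/14) = 84/151, f(8.5) = 12/23.
T_7 = (Δs/2)·[f(s_0) + 2f(s_1) + ... + 2f(s_{6}) + f(s_7)].
Sum ≈ 3.4274.

3.4274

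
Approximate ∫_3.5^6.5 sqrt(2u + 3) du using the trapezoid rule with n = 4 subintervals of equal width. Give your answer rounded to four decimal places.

Δu = (6.5 − 3.5)/4 = 0.75.
f(3.5) ≈ 3.1623, f(4.25) ≈ 3.3912, f(5) ≈ 3.6056, f(5.75) ≈ 3.8079, f(6.5) ≈ 4.0000.
T_4 = (Δu/2)·[f(u_0) + 2f(u_1) + 2f(u_2) + 2f(u_3) + f(u_4)].
Sum ≈ 10.7893.

10.7893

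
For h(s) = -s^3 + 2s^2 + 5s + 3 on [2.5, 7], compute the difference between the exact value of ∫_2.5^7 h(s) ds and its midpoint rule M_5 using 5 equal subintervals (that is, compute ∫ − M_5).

Exact integral: ∫_2.5^7 h(s) ds = -251.859375.
M_5 = -248.1384375.
Error = -251.859375 − (-248.1384375) = -3.7209375.

-3.7209375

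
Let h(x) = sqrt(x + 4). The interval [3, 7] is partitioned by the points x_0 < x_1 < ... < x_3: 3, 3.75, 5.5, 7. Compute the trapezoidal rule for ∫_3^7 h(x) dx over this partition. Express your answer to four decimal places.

11.9681

Subinterval widths: 0.75, 1.75, 1.5.
h(3) ≈ 2.6458, h(3.75) ≈ 2.7839, h(5.5) ≈ 3.0822, h(7) ≈ 3.3166.
On each subinterval the trapezoid contributes (Δx_i/2)·[h(x_{i-1}) + h(x_i)].
Sum ≈ 11.9681.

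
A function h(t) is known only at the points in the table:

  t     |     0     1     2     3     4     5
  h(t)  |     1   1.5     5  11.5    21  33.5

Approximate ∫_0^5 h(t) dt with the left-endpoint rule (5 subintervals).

Δt = 1.
Sum = 1·[1 + 1.5 + 5 + 11.5 + 21] = 40.

40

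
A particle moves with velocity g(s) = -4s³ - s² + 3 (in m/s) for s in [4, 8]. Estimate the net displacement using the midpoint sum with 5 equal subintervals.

-3961.76

Δs = (8 − 4)/5 = 0.8.
Midpoints: 4.4, 5.2, 6, 6.8, 7.6.
g(4.4) = -357.096, g(5.2) = -586.472, g(6) = -897, g(6.8) = -1300.968, g(7.6) = -1810.664.
Sum = Δs · [g(4.4) + g(5.2) + g(6) + g(6.8) + g(7.6)].
Sum = -3961.76.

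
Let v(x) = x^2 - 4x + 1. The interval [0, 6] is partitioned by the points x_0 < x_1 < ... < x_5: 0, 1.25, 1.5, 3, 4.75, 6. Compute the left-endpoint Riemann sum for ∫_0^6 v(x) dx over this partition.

Subinterval widths: 1.25, 0.25, 1.5, 1.75, 1.25.
Left endpoints: 0, 1.25, 1.5, 3, 4.75.
v(0) = 1, v(1.25) = -2.4375, v(1.5) = -2.75, v(3) = -2, v(4.75) = 4.5625.
Sum = Σ Δx_i · v(x_i).
Sum = -1.28125.

-1.28125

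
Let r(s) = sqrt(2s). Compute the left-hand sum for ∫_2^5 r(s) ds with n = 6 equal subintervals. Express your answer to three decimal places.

7.580

Δs = (5 − 2)/6 = 0.5.
Left endpoints: 2, 2.5, 3, 3.5, 4, 4.5.
r(2) ≈ 2.000, r(2.5) ≈ 2.236, r(3) ≈ 2.449, r(3.5) ≈ 2.646, r(4) ≈ 2.828, r(4.5) ≈ 3.000.
Sum = Δs · [r(2) + r(2.5) + r(3) + ...].
Sum ≈ 7.580.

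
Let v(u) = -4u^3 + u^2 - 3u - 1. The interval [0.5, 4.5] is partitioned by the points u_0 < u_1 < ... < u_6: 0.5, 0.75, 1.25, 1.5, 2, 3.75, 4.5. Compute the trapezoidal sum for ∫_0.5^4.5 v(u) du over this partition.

Subinterval widths: 0.25, 0.5, 0.25, 0.5, 1.75, 0.75.
v(0.5) = -2.75, v(0.75) = -4.375, v(1.25) = -11, v(1.5) = -16.75, v(2) = -35, v(3.75) = -209.125, v(4.5) = -358.75.
On each subinterval the trapezoid contributes (Δu_i/2)·[v(u_{i-1}) + v(u_i)].
Sum = -447.703125.

-447.703125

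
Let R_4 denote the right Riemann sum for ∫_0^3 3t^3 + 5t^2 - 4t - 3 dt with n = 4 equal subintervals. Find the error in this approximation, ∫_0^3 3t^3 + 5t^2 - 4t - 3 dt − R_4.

-47.953125

Exact integral: ∫_0^3 f(t) dt = 78.75.
R_4 = 126.703125.
Error = 78.75 − 126.703125 = -47.953125.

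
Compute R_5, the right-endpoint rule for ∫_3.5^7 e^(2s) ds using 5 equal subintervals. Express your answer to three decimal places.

Δs = (7 − 3.5)/5 = 0.7.
Right endpoints: 4.2, 4.9, 5.6, 6.3, 7.
f(4.2) ≈ 4447.067, f(4.9) ≈ 18033.745, f(5.6) ≈ 73130.442, f(6.3) ≈ 296558.565, f(7) ≈ 1202604.284.
Sum = Δs · [f(4.2) + f(4.9) + f(5.6) + f(6.3) + f(7)].
Sum ≈ 1116341.872.

1116341.872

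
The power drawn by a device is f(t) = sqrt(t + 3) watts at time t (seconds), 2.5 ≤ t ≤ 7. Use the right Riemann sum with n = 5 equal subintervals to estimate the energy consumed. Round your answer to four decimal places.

12.8467

Δt = (7 − 2.5)/5 = 0.9.
Right endpoints: 3.4, 4.3, 5.2, 6.1, 7.
f(3.4) ≈ 2.5298, f(4.3) ≈ 2.7019, f(5.2) ≈ 2.8636, f(6.1) ≈ 3.0166, f(7) ≈ 3.1623.
Sum = Δt · [f(3.4) + f(4.3) + f(5.2) + f(6.1) + f(7)].
Sum ≈ 12.8467.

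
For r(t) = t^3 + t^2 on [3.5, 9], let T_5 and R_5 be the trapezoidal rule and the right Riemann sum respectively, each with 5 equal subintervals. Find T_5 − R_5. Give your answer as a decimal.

-415.18125

T_5 = 1853.34875.
R_5 = 2268.53.
T_5 − R_5 = -415.18125.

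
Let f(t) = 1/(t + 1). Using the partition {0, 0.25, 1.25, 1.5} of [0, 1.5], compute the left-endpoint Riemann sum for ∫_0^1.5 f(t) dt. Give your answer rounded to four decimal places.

Subinterval widths: 0.25, 1, 0.25.
Left endpoints: 0, 0.25, 1.25.
f(0) = 1, f(0.25) = 0.8, f(1.25) = 4/9.
Sum = Σ Δt_i · f(t_i).
Sum ≈ 1.1611.

1.1611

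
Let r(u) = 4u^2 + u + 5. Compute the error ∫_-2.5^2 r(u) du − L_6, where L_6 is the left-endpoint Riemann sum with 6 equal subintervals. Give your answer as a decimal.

Exact integral: ∫_-2.5^2 r(u) du = 52.875.
L_6 = 56.25.
Error = 52.875 − 56.25 = -3.375.

-3.375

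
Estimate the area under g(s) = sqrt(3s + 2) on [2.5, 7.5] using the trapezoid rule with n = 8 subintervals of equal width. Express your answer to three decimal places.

Δs = (7.5 − 2.5)/8 = 0.625.
g(2.5) ≈ 3.082, g(3.125) ≈ 3.373, g(3.75) ≈ 3.640, g(4.375) ≈ 3.889, g(5) ≈ 4.123, g(5.625) ≈ 4.345, g(6.25) ≈ 4.555, g(6.875) ≈ 4.757, g(7.5) ≈ 4.950.
T_8 = (Δs/2)·[g(s_0) + 2g(s_1) + ... + 2g(s_{7}) + g(s_8)].
Sum ≈ 20.436.

20.436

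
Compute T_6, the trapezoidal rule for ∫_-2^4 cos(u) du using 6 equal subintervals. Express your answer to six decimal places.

Δu = (4 − (-2))/6 = 1.
f(-2) ≈ -0.416147, f(-1) ≈ 0.540302, f(0) ≈ 1.000000, f(1) ≈ 0.540302, f(2) ≈ -0.416147, f(3) ≈ -0.989992, f(4) ≈ -0.653644.
T_6 = (Δu/2)·[f(u_0) + 2f(u_1) + ... + 2f(u_{5}) + f(u_6)].
Sum ≈ 0.139570.

0.139570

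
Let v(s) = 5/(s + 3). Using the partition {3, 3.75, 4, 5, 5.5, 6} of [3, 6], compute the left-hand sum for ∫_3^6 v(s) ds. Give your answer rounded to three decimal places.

Subinterval widths: 0.75, 0.25, 1, 0.5, 0.5.
Left endpoints: 3, 3.75, 4, 5, 5.5.
v(3) = 5/6, v(3.75) = 20/27, v(4) = 5/7, v(5) = 0.625, v(5.5) = 10/17.
Sum = Σ Δs_i · v(s_i).
Sum ≈ 2.131.

2.131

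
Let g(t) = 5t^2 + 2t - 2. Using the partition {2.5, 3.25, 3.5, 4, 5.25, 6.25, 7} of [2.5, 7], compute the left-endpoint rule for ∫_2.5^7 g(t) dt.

Subinterval widths: 0.75, 0.25, 0.5, 1.25, 1, 0.75.
Left endpoints: 2.5, 3.25, 3.5, 4, 5.25, 6.25.
g(2.5) = 34.25, g(3.25) = 57.3125, g(3.5) = 66.25, g(4) = 86, g(5.25) = 146.3125, g(6.25) = 205.8125.
Sum = Σ Δt_i · g(t_i).
Sum = 481.3125.

481.3125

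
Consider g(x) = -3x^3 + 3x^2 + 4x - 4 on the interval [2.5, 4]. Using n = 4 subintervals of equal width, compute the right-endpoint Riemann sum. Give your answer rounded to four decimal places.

Δx = (4 − 2.5)/4 = 0.375.
Right endpoints: 2.875, 3.25, 3.625, 4.
g(2.875) = -19965/512, g(3.25) = -62.296875, g(3.625) = -47607/512, g(4) = -132.
Sum = Δx · [g(2.875) + g(3.25) + g(3.625) + g(4)].
Sum ≈ -122.3525.

-122.3525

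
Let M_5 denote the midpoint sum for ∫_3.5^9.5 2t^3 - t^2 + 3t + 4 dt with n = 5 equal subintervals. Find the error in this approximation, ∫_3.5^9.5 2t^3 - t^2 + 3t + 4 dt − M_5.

Exact integral: ∫_3.5^9.5 f(t) dt = 3867.
M_5 = 3839.64.
Error = 3867 − 3839.64 = 27.36.

27.36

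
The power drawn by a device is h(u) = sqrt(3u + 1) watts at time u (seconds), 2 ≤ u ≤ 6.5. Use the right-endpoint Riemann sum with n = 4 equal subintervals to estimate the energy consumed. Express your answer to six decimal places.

17.544434

Δu = (6.5 − 2)/4 = 1.125.
Right endpoints: 3.125, 4.25, 5.375, 6.5.
h(3.125) ≈ 3.221025, h(4.25) ≈ 3.708099, h(5.375) ≈ 4.138236, h(6.5) ≈ 4.527693.
Sum = Δu · [h(3.125) + h(4.25) + h(5.375) + h(6.5)].
Sum ≈ 17.544434.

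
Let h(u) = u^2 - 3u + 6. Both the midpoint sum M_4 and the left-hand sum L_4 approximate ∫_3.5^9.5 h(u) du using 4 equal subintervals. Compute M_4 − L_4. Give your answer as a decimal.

41.625

M_4 = 189.375.
L_4 = 147.75.
M_4 − L_4 = 41.625.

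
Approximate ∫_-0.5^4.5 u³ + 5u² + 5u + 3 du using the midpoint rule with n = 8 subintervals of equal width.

317.79296875

Δu = (4.5 − (-0.5))/8 = 0.625.
Midpoints: -0.1875, 0.4375, 1.0625, 1.6875, 2.3125, 2.9375, 3.5625, 4.1875.
f(-0.1875) = 9141/4096, f(0.4375) = 25511/4096, f(1.0625) = 62081/4096, f(1.6875) = 124851/4096, f(2.3125) = 219821/4096, f(2.9375) = 352991/4096, f(3.5625) = 530361/4096, f(4.1875) = 757931/4096.
Sum = Δu · [f(-0.1875) + f(0.4375) + f(1.0625) + ...].
Sum = 317.79296875.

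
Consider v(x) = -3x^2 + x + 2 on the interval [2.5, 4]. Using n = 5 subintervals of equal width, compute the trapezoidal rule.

Δx = (4 − 2.5)/5 = 0.3.
v(2.5) = -14.25, v(2.8) = -18.72, v(3.1) = -23.73, v(3.4) = -29.28, v(3.7) = -35.37, v(4) = -42.
T_5 = (Δx/2)·[v(x_0) + 2v(x_1) + ... + 2v(x_{4}) + v(x_5)].
Sum = -40.5675.

-40.5675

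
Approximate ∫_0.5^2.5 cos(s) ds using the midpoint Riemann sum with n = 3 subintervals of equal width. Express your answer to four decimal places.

0.1213

Δs = (2.5 − 0.5)/3 = 2/3.
Midpoints: 5/6, 1.5, 13/6.
f(5/6) ≈ 0.6724, f(1.5) ≈ 0.0707, f(13/6) ≈ -0.5612.
Sum = Δs · [f(5/6) + f(1.5) + f(13/6)].
Sum ≈ 0.1213.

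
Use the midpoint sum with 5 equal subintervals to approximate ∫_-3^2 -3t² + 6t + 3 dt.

-33.75

Δt = (2 − (-3))/5 = 1.
Midpoints: -2.5, -1.5, -0.5, 0.5, 1.5.
f(-2.5) = -30.75, f(-1.5) = -12.75, f(-0.5) = -0.75, f(0.5) = 5.25, f(1.5) = 5.25.
Sum = Δt · [f(-2.5) + f(-1.5) + f(-0.5) + f(0.5) + f(1.5)].
Sum = -33.75.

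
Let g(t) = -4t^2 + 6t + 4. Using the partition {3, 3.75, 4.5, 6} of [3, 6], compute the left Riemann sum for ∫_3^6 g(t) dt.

Subinterval widths: 0.75, 0.75, 1.5.
Left endpoints: 3, 3.75, 4.5.
g(3) = -14, g(3.75) = -29.75, g(4.5) = -50.
Sum = Σ Δt_i · g(t_i).
Sum = -107.8125.

-107.8125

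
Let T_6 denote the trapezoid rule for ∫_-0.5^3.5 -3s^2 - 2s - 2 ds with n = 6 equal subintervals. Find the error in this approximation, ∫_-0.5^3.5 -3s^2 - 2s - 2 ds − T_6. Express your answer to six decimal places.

Exact integral: ∫_-0.5^3.5 f(s) ds = -63.
T_6 ≈ -63.88888889.
Error ≈ -63 − (-63.88888889) ≈ 0.888889.

0.888889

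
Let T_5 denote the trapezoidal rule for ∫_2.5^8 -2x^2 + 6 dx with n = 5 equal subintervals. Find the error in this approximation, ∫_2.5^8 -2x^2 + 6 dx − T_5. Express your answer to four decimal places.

Exact integral: ∫_2.5^8 f(x) dx ≈ -297.916667.
T_5 = -300.135.
Error ≈ -297.916667 − (-300.135) ≈ 2.2183.

2.2183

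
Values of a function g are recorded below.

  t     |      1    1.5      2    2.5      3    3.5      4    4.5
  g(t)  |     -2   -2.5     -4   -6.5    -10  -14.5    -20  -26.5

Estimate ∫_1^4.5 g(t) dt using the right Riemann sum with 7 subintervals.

-42

Δt = 0.5.
Sum = 0.5·[(-2.5) + (-4) + (-6.5) + (-10) + (-14.5) + (-20) + (-26.5)] = -42.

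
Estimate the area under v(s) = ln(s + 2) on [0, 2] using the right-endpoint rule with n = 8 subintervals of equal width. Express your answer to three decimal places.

2.244

Δs = (2 − 0)/8 = 0.25.
Right endpoints: 0.25, 0.5, 0.75, 1, 1.25, 1.5, 1.75, 2.
v(0.25) ≈ 0.811, v(0.5) ≈ 0.916, v(0.75) ≈ 1.012, v(1) ≈ 1.099, v(1.25) ≈ 1.179, v(1.5) ≈ 1.253, v(1.75) ≈ 1.322, v(2) ≈ 1.386.
Sum = Δs · [v(0.25) + v(0.5) + v(0.75) + ...].
Sum ≈ 2.244.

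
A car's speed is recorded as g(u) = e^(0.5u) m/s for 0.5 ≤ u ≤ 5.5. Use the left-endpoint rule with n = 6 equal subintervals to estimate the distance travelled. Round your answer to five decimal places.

Δu = (5.5 − 0.5)/6 = 5/6.
Left endpoints: 0.5, 4/3, 13/6, 3, 23/6, 14/3.
g(0.5) ≈ 1.28403, g(4/3) ≈ 1.94773, g(13/6) ≈ 2.95451, g(3) ≈ 4.48169, g(23/6) ≈ 6.79826, g(14/3) ≈ 10.31226.
Sum = Δu · [g(0.5) + g(4/3) + g(13/6) + ...].
Sum ≈ 23.14873.

23.14873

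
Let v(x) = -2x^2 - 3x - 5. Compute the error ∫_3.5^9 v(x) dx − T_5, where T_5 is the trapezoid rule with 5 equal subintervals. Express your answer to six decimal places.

Exact integral: ∫_3.5^9 v(x) dx ≈ -588.04166667.
T_5 = -590.26.
Error ≈ -588.04166667 − (-590.26) ≈ 2.218333.

2.218333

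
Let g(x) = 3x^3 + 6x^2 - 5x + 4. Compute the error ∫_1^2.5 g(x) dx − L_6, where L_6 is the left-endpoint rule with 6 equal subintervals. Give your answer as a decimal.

Exact integral: ∫_1^2.5 g(x) dx = 50.671875.
L_6 = 42.52734375.
Error = 50.671875 − 42.52734375 = 8.14453125.

8.14453125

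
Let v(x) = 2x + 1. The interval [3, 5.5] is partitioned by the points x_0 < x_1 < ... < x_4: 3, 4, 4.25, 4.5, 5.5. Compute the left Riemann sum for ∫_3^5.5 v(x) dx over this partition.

Subinterval widths: 1, 0.25, 0.25, 1.
Left endpoints: 3, 4, 4.25, 4.5.
v(3) = 7, v(4) = 9, v(4.25) = 9.5, v(4.5) = 10.
Sum = Σ Δx_i · v(x_i).
Sum = 21.625.

21.625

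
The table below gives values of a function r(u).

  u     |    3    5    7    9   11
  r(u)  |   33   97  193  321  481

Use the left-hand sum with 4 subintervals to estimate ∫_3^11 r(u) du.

Δu = 2.
Sum = 2·[33 + 97 + 193 + 321] = 1288.

1288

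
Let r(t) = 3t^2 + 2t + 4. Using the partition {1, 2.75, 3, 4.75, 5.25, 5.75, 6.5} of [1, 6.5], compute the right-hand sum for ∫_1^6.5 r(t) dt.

421.40625

Subinterval widths: 1.75, 0.25, 1.75, 0.5, 0.5, 0.75.
Right endpoints: 2.75, 3, 4.75, 5.25, 5.75, 6.5.
r(2.75) = 32.1875, r(3) = 37, r(4.75) = 81.1875, r(5.25) = 97.1875, r(5.75) = 114.6875, r(6.5) = 143.75.
Sum = Σ Δt_i · r(t_i).
Sum = 421.40625.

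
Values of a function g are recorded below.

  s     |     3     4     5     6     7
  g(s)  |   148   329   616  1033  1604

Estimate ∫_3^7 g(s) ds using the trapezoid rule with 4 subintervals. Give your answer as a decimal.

2854

Δs = 1.
T_4 = (1/2)·[148 + 2·329 + 2·616 + 2·1033 + 1604] = 2854.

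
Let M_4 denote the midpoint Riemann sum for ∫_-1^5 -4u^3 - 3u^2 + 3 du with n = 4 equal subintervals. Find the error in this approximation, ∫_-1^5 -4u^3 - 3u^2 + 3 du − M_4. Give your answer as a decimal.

-30.375

Exact integral: ∫_-1^5 f(u) du = -732.
M_4 = -701.625.
Error = -732 − (-701.625) = -30.375.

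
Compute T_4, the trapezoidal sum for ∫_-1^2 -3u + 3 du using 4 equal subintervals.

4.5

Δu = (2 − (-1))/4 = 0.75.
f(-1) = 6, f(-0.25) = 3.75, f(0.5) = 1.5, f(1.25) = -0.75, f(2) = -3.
T_4 = (Δu/2)·[f(u_0) + 2f(u_1) + 2f(u_2) + 2f(u_3) + f(u_4)].
Sum = 4.5.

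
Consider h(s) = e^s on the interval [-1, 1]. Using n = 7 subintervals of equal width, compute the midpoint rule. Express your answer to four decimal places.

2.3424

Δs = (1 − (-1))/7 = 2/7.
Midpoints: -6/7, -4/7, -2/7, 0, 2/7, 4/7, 6/7.
h(-6/7) ≈ 0.4244, h(-4/7) ≈ 0.5647, h(-2/7) ≈ 0.7515, h(0) ≈ 1.0000, h(2/7) ≈ 1.3307, h(4/7) ≈ 1.7708, h(6/7) ≈ 2.3564.
Sum = Δs · [h(-6/7) + h(-4/7) + h(-2/7) + ...].
Sum ≈ 2.3424.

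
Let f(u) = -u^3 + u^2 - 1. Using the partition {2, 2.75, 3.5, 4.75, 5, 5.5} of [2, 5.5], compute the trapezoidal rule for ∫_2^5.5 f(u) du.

Subinterval widths: 0.75, 0.75, 1.25, 0.25, 0.5.
f(2) = -5, f(2.75) = -14.234375, f(3.5) = -31.625, f(4.75) = -85.609375, f(5) = -101, f(5.5) = -137.125.
On each subinterval the trapezoid contributes (Δu_i/2)·[f(u_{i-1}) + f(u_i)].
Sum = -180.5390625.

-180.5390625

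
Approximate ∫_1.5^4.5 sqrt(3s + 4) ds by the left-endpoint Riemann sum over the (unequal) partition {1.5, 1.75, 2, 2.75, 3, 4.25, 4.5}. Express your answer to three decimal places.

10.266

Subinterval widths: 0.25, 0.25, 0.75, 0.25, 1.25, 0.25.
Left endpoints: 1.5, 1.75, 2, 2.75, 3, 4.25.
f(1.5) ≈ 2.915, f(1.75) ≈ 3.041, f(2) ≈ 3.162, f(2.75) ≈ 3.500, f(3) ≈ 3.606, f(4.25) ≈ 4.093.
Sum = Σ Δs_i · f(s_i).
Sum ≈ 10.266.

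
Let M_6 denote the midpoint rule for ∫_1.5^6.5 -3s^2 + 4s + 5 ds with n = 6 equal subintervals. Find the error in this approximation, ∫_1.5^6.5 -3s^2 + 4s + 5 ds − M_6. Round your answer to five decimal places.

Exact integral: ∫_1.5^6.5 f(s) ds = -166.25.
M_6 ≈ -165.3819444.
Error ≈ -166.25 − (-165.3819444) ≈ -0.86806.

-0.86806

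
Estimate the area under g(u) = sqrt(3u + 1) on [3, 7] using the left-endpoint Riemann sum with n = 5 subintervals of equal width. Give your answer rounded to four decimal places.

Δu = (7 − 3)/5 = 0.8.
Left endpoints: 3, 3.8, 4.6, 5.4, 6.2.
g(3) ≈ 3.1623, g(3.8) ≈ 3.5214, g(4.6) ≈ 3.8471, g(5.4) ≈ 4.1473, g(6.2) ≈ 4.4272.
Sum = Δu · [g(3) + g(3.8) + g(4.6) + g(5.4) + g(6.2)].
Sum ≈ 15.2842.

15.2842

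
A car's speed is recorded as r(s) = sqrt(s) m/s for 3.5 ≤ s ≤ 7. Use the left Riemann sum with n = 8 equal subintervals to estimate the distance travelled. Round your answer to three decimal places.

Δs = (7 − 3.5)/8 = 0.4375.
Left endpoints: 3.5, 3.9375, 4.375, 4.8125, 5.25, 5.6875, 6.125, 6.5625.
r(3.5) ≈ 1.871, r(3.9375) ≈ 1.984, r(4.375) ≈ 2.092, r(4.8125) ≈ 2.194, r(5.25) ≈ 2.291, r(5.6875) ≈ 2.385, r(6.125) ≈ 2.475, r(6.5625) ≈ 2.562.
Sum = Δs · [r(3.5) + r(3.9375) + r(4.375) + ...].
Sum ≈ 7.811.

7.811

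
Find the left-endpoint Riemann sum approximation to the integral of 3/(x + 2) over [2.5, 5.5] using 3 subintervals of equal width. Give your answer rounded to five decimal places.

1.67366

Δx = (5.5 − 2.5)/3 = 1.
Left endpoints: 2.5, 3.5, 4.5.
f(2.5) = 2/3, f(3.5) = 6/11, f(4.5) = 6/13.
Sum = Δx · [f(2.5) + f(3.5) + f(4.5)].
Sum ≈ 1.67366.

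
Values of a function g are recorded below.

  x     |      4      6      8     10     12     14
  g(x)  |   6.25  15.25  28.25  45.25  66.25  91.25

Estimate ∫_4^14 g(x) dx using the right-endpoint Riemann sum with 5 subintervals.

Δx = 2.
Sum = 2·[15.25 + 28.25 + 45.25 + 66.25 + 91.25] = 492.5.

492.5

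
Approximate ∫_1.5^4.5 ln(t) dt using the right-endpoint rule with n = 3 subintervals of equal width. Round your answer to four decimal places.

Δt = (4.5 − 1.5)/3 = 1.
Right endpoints: 2.5, 3.5, 4.5.
f(2.5) ≈ 0.9163, f(3.5) ≈ 1.2528, f(4.5) ≈ 1.5041.
Sum = Δt · [f(2.5) + f(3.5) + f(4.5)].
Sum ≈ 3.6731.

3.6731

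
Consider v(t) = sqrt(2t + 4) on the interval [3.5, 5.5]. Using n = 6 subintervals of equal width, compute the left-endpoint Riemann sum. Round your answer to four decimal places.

7.1108

Δt = (5.5 − 3.5)/6 = 1/3.
Left endpoints: 3.5, 23/6, 25/6, 4.5, 29/6, 31/6.
v(3.5) ≈ 3.3166, v(23/6) ≈ 3.4157, v(25/6) ≈ 3.5119, v(4.5) ≈ 3.6056, v(29/6) ≈ 3.6968, v(31/6) ≈ 3.7859.
Sum = Δt · [v(3.5) + v(23/6) + v(25/6) + ...].
Sum ≈ 7.1108.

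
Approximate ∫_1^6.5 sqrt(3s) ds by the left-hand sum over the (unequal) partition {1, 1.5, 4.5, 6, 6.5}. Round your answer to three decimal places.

14.863

Subinterval widths: 0.5, 3, 1.5, 0.5.
Left endpoints: 1, 1.5, 4.5, 6.
f(1) ≈ 1.732, f(1.5) ≈ 2.121, f(4.5) ≈ 3.674, f(6) ≈ 4.243.
Sum = Σ Δs_i · f(s_i).
Sum ≈ 14.863.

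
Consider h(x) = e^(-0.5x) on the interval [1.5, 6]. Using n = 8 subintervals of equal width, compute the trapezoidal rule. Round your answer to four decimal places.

0.8507

Δx = (6 − 1.5)/8 = 0.5625.
h(1.5) ≈ 0.4724, h(2.0625) ≈ 0.3566, h(2.625) ≈ 0.2691, h(3.1875) ≈ 0.2032, h(3.75) ≈ 0.1534, h(4.3125) ≈ 0.1158, h(4.875) ≈ 0.0874, h(5.4375) ≈ 0.0660, h(6) ≈ 0.0498.
T_8 = (Δx/2)·[h(x_0) + 2h(x_1) + ... + 2h(x_{7}) + h(x_8)].
Sum ≈ 0.8507.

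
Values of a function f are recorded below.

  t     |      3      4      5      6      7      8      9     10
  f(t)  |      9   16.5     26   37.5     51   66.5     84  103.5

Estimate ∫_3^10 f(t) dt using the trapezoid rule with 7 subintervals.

Δt = 1.
T_7 = (1/2)·[9 + 2·16.5 + 2·26 + 2·37.5 + 2·51 + 2·66.5 + 2·84 + 103.5] = 337.75.

337.75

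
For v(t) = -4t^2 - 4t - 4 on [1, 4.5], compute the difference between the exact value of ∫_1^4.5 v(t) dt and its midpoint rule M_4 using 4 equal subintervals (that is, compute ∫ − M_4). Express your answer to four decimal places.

Exact integral: ∫_1^4.5 v(t) dt ≈ -172.666667.
M_4 = -171.7734375.
Error ≈ -172.666667 − (-171.7734375) ≈ -0.8932.

-0.8932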